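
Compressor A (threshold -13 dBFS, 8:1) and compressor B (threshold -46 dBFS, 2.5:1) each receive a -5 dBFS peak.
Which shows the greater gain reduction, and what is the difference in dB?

B, by 17.6 dB

A: overshoot 8 dB → output overshoot 1 dB → GR 7 dB.
B: overshoot 41 dB → output overshoot 16.4 dB → GR 24.6 dB.
B applies 17.6 dB more gain reduction.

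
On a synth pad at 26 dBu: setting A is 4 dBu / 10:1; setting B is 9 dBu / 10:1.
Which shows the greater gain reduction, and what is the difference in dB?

A, by 4.5 dB

A: GR = 22 − 22/10 = 19.8 dB.
B: GR = 17 − 17/10 = 15.3 dB.
Difference: 4.5 dB in favour of A.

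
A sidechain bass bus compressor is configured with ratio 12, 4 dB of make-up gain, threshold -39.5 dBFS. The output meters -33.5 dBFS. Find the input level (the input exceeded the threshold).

Before make-up, the level was -33.5 − 4 = -37.5 dBFS.
Post-compression overshoot = -37.5 − (-39.5) = 2 dB.
Undo the ratio: input overshoot = 2 × 12 = 24 dB, giving input = -15.5 dBFS.

-15.5 dBFS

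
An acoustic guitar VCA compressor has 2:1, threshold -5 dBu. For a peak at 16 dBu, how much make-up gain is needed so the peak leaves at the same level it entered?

10.5 dB

Overshoot 21 dB → 21/2 = 10.5 dB after compression, so the compressed level is -5 + 10.5 = 5.5 dBu.
Make-up = target − compressed = 16 − 5.5 = 10.5 dB.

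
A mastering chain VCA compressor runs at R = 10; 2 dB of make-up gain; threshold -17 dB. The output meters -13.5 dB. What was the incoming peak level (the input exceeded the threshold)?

-2 dB

Remove make-up: -13.5 − 2 = -15.5 dB.
That's 1.5 dB above the -17 dB threshold.
Undo the ratio: input overshoot = 1.5 × 10 = 15 dB, giving input = -2 dB.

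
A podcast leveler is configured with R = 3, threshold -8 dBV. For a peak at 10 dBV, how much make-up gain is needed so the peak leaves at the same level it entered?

12 dB

Without make-up, output = threshold + overshoot/3 = -8 + 6 = -2 dBV.
Gap to target: 12 dB.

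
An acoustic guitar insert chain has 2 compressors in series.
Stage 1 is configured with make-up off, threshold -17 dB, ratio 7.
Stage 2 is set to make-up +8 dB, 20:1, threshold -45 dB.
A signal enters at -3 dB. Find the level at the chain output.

-35.5 dB

Stage 1: overshoot 14 dB → 14/7 = 2 dB → -15 dB.
Stage 2: 30 dB above -45 dB, reduced 20:1 to 1.5 dB above → -43.5 dB; +8 dB make-up → -35.5 dB.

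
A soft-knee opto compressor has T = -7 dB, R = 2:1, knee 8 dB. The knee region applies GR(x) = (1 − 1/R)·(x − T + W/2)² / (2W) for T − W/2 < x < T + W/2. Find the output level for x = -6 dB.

x − T + W/2 = -6 − (-7) + 4 = 5.
GR = (1 − 1/2) × 5² / 16 = 0.5 × 25 / 16 = 0.78125 dB.
Output = -6 − 0.78125 = -6.78125 dB.

-6.78125 dB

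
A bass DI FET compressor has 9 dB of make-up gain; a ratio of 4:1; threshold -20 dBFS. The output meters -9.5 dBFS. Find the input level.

Stripping the +9 dB make-up gives -18.5 dBFS at the gain stage.
That's 1.5 dB above the -20 dBFS threshold.
Input overshoot = R × output overshoot = 6 dB → input = -20 + 6 = -14 dBFS.

-14 dBFS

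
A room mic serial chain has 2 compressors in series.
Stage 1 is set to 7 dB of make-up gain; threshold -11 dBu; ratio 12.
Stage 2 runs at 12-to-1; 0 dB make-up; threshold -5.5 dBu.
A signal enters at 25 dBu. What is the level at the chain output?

Stage 1: 36 dB above -11 dBu, reduced 12:1 to 3 dB above → -8 dBu; +7 dB make-up → -1 dBu.
Stage 2: -1 dBu is 4.5 dB over -5.5 dBu; at 12:1 that becomes 0.375 dB over, giving -5.125 dBu.

-5.125 dBu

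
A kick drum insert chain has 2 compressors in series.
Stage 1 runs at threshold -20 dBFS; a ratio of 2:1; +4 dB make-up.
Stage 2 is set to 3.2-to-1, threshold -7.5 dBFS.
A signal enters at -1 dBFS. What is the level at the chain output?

-7.1875 dBFS

Stage 1: -1 dBFS is 19 dB over -20 dBFS; at 2:1 that becomes 9.5 dB over, giving -10.5 dBFS; +4 dB make-up → -6.5 dBFS.
Stage 2: overshoot 1 dB → 1/3.2 = 0.3125 dB → -7.1875 dBFS.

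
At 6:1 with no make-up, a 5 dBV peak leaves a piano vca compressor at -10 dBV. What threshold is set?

Gain reduction = 5 − (-10) = 15 dB; output overshoot = GR / (R − 1) = 15 / 5 = 3 dB.
Threshold = output − output overshoot = -10 − 3 = -13 dBV.

-13 dBV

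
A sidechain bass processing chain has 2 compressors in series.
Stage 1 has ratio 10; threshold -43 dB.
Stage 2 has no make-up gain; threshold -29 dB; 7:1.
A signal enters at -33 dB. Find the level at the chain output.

-42 dB

Stage 1: 10 dB above -43 dB, reduced 10:1 to 1 dB above → -42 dB.
Stage 2: -42 dB is at or below the -29 dB threshold — no compression; output -42 dB.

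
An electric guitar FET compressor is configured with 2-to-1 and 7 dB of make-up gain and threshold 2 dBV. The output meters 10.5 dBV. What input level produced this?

Before make-up, the level was 10.5 − 7 = 3.5 dBV.
Post-compression overshoot = 3.5 − 2 = 1.5 dB.
Input overshoot = R × output overshoot = 3 dB → input = 2 + 3 = 5 dBV.

5 dBV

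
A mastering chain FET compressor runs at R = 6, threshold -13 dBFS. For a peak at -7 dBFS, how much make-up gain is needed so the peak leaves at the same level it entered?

Without make-up, output = threshold + overshoot/6 = -13 + 1 = -12 dBFS.
Gap to target: 5 dB.

5 dB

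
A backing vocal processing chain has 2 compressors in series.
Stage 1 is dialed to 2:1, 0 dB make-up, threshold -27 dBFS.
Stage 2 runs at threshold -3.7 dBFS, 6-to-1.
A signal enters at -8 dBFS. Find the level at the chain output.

Stage 1: 19 dB above -27 dBFS, reduced 2:1 to 9.5 dB above → -17.5 dBFS.
Stage 2: -17.5 dBFS is at or below the -3.7 dBFS threshold — no compression; output -17.5 dBFS.

-17.5 dBFS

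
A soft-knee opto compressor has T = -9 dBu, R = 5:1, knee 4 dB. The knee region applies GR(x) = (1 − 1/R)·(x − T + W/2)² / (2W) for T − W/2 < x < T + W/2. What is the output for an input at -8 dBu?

x − T + W/2 = -8 − (-9) + 2 = 3.
GR = (1 − 1/5) × 3² / 8 = 0.8 × 9 / 8 = 0.9 dB.
Output = -8 − 0.9 = -8.9 dBu.

-8.9 dBu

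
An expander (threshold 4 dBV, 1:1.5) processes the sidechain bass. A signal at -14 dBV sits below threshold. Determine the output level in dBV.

-23 dBV

Below threshold, a 1:1.5 expander applies gain = (1.5−1)×(T − x) of attenuation.
(1.5−1) × 18 = 9 dB, so output = -14 − 9 = -23 dBV.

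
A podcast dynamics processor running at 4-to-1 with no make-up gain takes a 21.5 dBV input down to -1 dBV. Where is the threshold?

Input is 30 dB above T (since output overshoot × R = input overshoot: (-1 − T)·4 = 21.5 − T gives T = -8.5 dBV).
Check: -8.5 + (21.5 − (-8.5))/4 = -8.5 + 7.5 = -1 dBV. ✓

-8.5 dBV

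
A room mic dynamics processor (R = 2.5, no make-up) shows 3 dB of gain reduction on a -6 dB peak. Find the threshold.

-11 dB

Input is 5 dB above T (since output overshoot × R = input overshoot: (-9 − T)·2.5 = -6 − T gives T = -11 dB).
Check: -11 + (-6 − (-11))/2.5 = -11 + 2 = -9 dB. ✓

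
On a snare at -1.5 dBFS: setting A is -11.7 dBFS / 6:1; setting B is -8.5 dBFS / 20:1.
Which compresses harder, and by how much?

A: overshoot 10.2 dB → output overshoot 1.7 dB → GR 8.5 dB.
B: overshoot 7 dB → output overshoot 0.35 dB → GR 6.65 dB.
A reduces 1.85 dB more.

A, by 1.85 dB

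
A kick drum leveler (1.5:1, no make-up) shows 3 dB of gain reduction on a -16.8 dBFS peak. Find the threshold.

-25.8 dBFS

Gain reduction = -16.8 − (-19.8) = 3 dB; output overshoot = GR / (R − 1) = 3 / 0.5 = 6 dB.
Threshold = output − output overshoot = -19.8 − 6 = -25.8 dBFS.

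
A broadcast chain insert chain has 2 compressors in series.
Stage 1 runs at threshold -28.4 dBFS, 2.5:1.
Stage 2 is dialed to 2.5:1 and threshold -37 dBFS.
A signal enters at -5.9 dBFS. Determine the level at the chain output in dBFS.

Stage 1: overshoot 22.5 dB → 22.5/2.5 = 9 dB → -19.4 dBFS.
Stage 2: -19.4 dBFS is 17.6 dB over -37 dBFS; at 2.5:1 that becomes 7.04 dB over, giving -29.96 dBFS.

-29.96 dBFS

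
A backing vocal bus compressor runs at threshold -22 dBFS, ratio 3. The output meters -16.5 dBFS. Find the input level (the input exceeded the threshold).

-5.5 dBFS

The compressed level sits -16.5 − (-22) = 5.5 dB over threshold.
Undo the ratio: input overshoot = 5.5 × 3 = 16.5 dB, giving input = -5.5 dBFS.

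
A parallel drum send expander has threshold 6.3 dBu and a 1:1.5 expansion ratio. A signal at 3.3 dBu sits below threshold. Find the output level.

1.8 dBu

The input is 3 dB below the 6.3 dBu threshold.
A 1:1.5 expander multiplies undershoot by 1.5: 3 × 1.5 = 4.5 dB below threshold.
Output = 6.3 − 4.5 = 1.8 dBu.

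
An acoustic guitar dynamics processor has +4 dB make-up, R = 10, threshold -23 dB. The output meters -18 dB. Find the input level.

-13 dB

Before make-up, the level was -18 − 4 = -22 dB.
Post-compression overshoot = -22 − (-23) = 1 dB.
Before 10:1 compression the overshoot was 1 × 10 = 10 dB, so input = -23 + 10 = -13 dB.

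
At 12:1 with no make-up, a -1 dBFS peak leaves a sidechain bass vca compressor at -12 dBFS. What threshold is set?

Input is 12 dB above T (since output overshoot × R = input overshoot: (-12 − T)·12 = -1 − T gives T = -13 dBFS).
Check: -13 + (-1 − (-13))/12 = -13 + 1 = -12 dBFS. ✓

-13 dBFS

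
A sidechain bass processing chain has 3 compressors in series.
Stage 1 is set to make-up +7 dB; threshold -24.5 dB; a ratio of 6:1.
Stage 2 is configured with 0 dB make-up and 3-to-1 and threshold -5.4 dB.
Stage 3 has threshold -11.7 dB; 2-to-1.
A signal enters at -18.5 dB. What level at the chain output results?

-16.5 dB

Stage 1: overshoot 6 dB → 6/6 = 1 dB → -23.5 dB; +7 dB make-up → -16.5 dB.
Stage 2: below threshold (-16.5 ≤ -5.4); passes unchanged; output -16.5 dB.
Stage 3: -16.5 dB ≤ -11.7 dB, so stage 3 doesn't engage; output -16.5 dB.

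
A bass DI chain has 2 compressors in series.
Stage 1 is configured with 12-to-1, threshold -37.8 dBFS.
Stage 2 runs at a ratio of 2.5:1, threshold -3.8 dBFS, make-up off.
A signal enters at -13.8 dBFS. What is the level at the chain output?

-35.8 dBFS

Stage 1: 24 dB above -37.8 dBFS, reduced 12:1 to 2 dB above → -35.8 dBFS.
Stage 2: below threshold (-35.8 ≤ -3.8); passes unchanged; output -35.8 dBFS.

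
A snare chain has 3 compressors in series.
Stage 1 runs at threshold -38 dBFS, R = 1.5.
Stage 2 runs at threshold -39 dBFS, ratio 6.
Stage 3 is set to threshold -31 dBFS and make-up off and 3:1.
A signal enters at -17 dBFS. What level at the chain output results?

Stage 1: overshoot 21 dB → 21/1.5 = 14 dB → -24 dBFS.
Stage 2: overshoot 15 dB → 15/6 = 2.5 dB → -36.5 dBFS.
Stage 3: -36.5 dBFS is at or below the -31 dBFS threshold — no compression; output -36.5 dBFS.

-36.5 dBFS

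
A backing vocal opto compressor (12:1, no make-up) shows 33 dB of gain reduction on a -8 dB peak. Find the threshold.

-44 dB

Let T be the threshold. Output overshoot = (input overshoot)/R, so -41 − T = (-8 − T)/12.
12·(-41 − T) = -8 − T → 11·T = -492 − (-8) = -484.
T = -484/11 = -44 dB.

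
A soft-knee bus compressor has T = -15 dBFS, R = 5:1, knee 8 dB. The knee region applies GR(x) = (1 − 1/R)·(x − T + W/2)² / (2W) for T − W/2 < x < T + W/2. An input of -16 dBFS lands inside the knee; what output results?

-16.45 dBFS

x − T + W/2 = -16 − (-15) + 4 = 3.
GR = (1 − 1/5) × 3² / 16 = 0.8 × 9 / 16 = 0.45 dB.
Output = -16 − 0.45 = -16.45 dBFS.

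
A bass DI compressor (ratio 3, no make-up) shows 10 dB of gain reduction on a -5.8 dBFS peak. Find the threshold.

-20.8 dBFS

Let T be the threshold. Output overshoot = (input overshoot)/R, so -15.8 − T = (-5.8 − T)/3.
3·(-15.8 − T) = -5.8 − T → 2·T = -47.4 − (-5.8) = -41.6.
T = -41.6/2 = -20.8 dBFS.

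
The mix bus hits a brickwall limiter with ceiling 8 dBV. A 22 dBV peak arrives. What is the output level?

A brickwall limiter is an ∞:1 compressor: any input above the ceiling is clamped to 8 dBV.

8 dBV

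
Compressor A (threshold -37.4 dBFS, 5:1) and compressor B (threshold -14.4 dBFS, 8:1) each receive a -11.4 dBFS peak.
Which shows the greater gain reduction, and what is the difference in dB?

A: 26 dB over, compressed to 5.2 dB over, so 20.8 dB of GR.
B: 3 dB over, compressed to 0.375 dB over, so 2.625 dB of GR.
A reduces 18.175 dB more.

A, by 18.175 dB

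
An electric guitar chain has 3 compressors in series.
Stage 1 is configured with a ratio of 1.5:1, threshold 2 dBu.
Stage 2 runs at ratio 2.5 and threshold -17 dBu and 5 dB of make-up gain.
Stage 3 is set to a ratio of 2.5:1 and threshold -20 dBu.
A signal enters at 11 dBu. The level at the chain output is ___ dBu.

Stage 1: 9 dB above 2 dBu, reduced 1.5:1 to 6 dB above → 8 dBu.
Stage 2: 8 dBu is 25 dB over -17 dBu; at 2.5:1 that becomes 10 dB over, giving -7 dBu; +5 dB make-up → -2 dBu.
Stage 3: overshoot 18 dB → 18/2.5 = 7.2 dB → -12.8 dBu.

-12.8 dBu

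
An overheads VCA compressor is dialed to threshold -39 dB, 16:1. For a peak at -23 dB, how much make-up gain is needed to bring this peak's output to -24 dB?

14 dB

Overshoot 16 dB → 16/16 = 1 dB after compression, so the compressed level is -39 + 1 = -38 dB.
Make-up = target − compressed = -24 − (-38) = 14 dB.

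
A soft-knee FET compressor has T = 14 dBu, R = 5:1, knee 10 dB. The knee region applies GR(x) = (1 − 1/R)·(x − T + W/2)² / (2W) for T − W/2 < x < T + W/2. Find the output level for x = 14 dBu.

13 dBu

x − T + W/2 = 14 − 14 + 5 = 5.
GR = (1 − 1/5) × 5² / 20 = 0.8 × 25 / 20 = 1 dB.
Output = 14 − 1 = 13 dBu.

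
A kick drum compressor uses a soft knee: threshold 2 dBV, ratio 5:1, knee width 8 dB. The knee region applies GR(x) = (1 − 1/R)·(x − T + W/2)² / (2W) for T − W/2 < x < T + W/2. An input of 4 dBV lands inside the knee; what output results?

2.2 dBV

x − T + W/2 = 4 − 2 + 4 = 6.
GR = (1 − 1/5) × 6² / 16 = 0.8 × 36 / 16 = 1.8 dB.
Output = 4 − 1.8 = 2.2 dBV.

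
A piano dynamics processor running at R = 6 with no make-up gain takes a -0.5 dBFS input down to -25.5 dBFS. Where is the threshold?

-30.5 dBFS

Input is 30 dB above T (since output overshoot × R = input overshoot: (-25.5 − T)·6 = -0.5 − T gives T = -30.5 dBFS).
Check: -30.5 + (-0.5 − (-30.5))/6 = -30.5 + 5 = -25.5 dBFS. ✓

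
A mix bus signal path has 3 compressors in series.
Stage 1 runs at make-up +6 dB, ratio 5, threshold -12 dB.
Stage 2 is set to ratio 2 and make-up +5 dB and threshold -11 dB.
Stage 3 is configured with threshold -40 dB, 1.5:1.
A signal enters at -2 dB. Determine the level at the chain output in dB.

-15 dB

Stage 1: 10 dB above -12 dB, reduced 5:1 to 2 dB above → -10 dB; +6 dB make-up → -4 dB.
Stage 2: -4 dB is 7 dB over -11 dB; at 2:1 that becomes 3.5 dB over, giving -7.5 dB; +5 dB make-up → -2.5 dB.
Stage 3: -2.5 dB is 37.5 dB over -40 dB; at 1.5:1 that becomes 25 dB over, giving -15 dB.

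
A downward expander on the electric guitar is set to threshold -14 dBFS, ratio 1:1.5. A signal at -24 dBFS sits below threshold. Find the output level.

-29 dBFS

Undershoot = (-14) − (-24) = 10 dB.
At 1:1.5, that expands to 15 dB under threshold.
Output = -14 − 15 = -29 dBFS.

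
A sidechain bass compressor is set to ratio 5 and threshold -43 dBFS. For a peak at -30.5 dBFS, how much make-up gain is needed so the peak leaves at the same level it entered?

Without make-up, output = threshold + overshoot/5 = -43 + 2.5 = -40.5 dBFS.
Gap to target: 10 dB.

10 dB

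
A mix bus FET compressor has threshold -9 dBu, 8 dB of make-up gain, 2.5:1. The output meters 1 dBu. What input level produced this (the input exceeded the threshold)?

-4 dBu

Remove make-up: 1 − 8 = -7 dBu.
The compressed level sits -7 − (-9) = 2 dB over threshold.
Before 2.5:1 compression the overshoot was 2 × 2.5 = 5 dB, so input = -9 + 5 = -4 dBu.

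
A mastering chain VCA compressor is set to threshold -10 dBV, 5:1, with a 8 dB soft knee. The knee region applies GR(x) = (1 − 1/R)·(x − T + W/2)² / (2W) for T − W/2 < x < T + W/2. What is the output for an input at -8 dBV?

-9.8 dBV

x − T + W/2 = -8 − (-10) + 4 = 6.
GR = (1 − 1/5) × 6² / 16 = 0.8 × 36 / 16 = 1.8 dB.
Output = -8 − 1.8 = -9.8 dBV.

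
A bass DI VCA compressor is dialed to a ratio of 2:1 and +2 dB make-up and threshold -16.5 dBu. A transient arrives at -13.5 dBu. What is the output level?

-13 dBu

Overshoot: -13.5 − (-16.5) = 3 dB.
At 2:1 the overshoot is divided by 2, leaving 1.5 dB above threshold.
So the level is -16.5 + 1.5 = -15 dBu; make-up adds 2 dB, giving -13 dBu.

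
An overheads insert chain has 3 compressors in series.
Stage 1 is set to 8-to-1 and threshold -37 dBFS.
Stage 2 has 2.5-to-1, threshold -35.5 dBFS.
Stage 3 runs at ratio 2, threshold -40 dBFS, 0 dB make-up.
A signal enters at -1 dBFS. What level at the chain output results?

Stage 1: overshoot 36 dB → 36/8 = 4.5 dB → -32.5 dBFS.
Stage 2: overshoot 3 dB → 3/2.5 = 1.2 dB → -34.3 dBFS.
Stage 3: -34.3 dBFS is 5.7 dB over -40 dBFS; at 2:1 that becomes 2.85 dB over, giving -37.15 dBFS.

-37.15 dBFS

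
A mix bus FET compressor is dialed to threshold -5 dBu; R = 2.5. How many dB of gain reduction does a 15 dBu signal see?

15 dBu exceeds the threshold by 20 dB.
After 2.5:1 compression the overshoot becomes 20/2.5 = 8 dB.
GR = overshoot in − overshoot out = 20 − 8 = 12 dB.

12 dB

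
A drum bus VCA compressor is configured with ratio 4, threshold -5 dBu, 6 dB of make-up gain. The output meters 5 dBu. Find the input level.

Remove make-up: 5 − 6 = -1 dBu.
Post-compression overshoot = -1 − (-5) = 4 dB.
Input overshoot = R × output overshoot = 16 dB → input = -5 + 16 = 11 dBu.

11 dBu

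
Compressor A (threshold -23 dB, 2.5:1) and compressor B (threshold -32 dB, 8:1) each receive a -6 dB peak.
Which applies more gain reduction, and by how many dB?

B, by 12.55 dB

A: overshoot 17 dB → output overshoot 6.8 dB → GR 10.2 dB.
B: overshoot 26 dB → output overshoot 3.25 dB → GR 22.75 dB.
B applies 12.55 dB more gain reduction.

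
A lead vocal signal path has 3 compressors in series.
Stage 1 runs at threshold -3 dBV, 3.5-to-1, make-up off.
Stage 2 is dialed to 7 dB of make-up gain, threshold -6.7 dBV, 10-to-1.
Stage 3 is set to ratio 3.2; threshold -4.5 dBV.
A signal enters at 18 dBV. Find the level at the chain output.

Stage 1: overshoot 21 dB → 21/3.5 = 6 dB → 3 dBV.
Stage 2: 3 dBV is 9.7 dB over -6.7 dBV; at 10:1 that becomes 0.97 dB over, giving -5.73 dBV; +7 dB make-up → 1.27 dBV.
Stage 3: 1.27 dBV is 5.77 dB over -4.5 dBV; at 3.2:1 that becomes 1.803125 dB over, giving -2.696875 dBV.

-2.696875 dBV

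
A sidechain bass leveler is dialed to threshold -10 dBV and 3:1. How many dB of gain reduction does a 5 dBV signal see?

10 dB

Overshoot = 5 − (-10) = 15 dB.
After 3:1 compression the overshoot becomes 15/3 = 5 dB.
GR = overshoot in − overshoot out = 15 − 5 = 10 dB.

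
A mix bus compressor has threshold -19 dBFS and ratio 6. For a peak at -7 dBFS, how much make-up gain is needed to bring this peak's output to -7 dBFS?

10 dB

The peak compresses to -19 + 12/6 = -17 dBFS.
To reach -7 dBFS requires -7 − (-17) = 10 dB of make-up.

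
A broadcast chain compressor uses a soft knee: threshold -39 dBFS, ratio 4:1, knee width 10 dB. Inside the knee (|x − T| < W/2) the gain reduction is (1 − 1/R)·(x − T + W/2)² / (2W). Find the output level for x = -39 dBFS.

-39.9375 dBFS

x − T + W/2 = -39 − (-39) + 5 = 5.
GR = (1 − 1/4) × 5² / 20 = 0.75 × 25 / 20 = 0.9375 dB.
Output = -39 − 0.9375 = -39.9375 dBFS.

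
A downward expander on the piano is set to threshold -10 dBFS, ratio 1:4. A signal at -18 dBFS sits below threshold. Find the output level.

The input is 8 dB below the -10 dBFS threshold.
A 1:4 expander multiplies undershoot by 4: 8 × 4 = 32 dB below threshold.
Output = -10 − 32 = -42 dBFS.

-42 dBFS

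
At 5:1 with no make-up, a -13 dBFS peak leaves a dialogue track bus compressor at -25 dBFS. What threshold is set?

Input is 15 dB above T (since output overshoot × R = input overshoot: (-25 − T)·5 = -13 − T gives T = -28 dBFS).
Check: -28 + (-13 − (-28))/5 = -28 + 3 = -25 dBFS. ✓

-28 dBFS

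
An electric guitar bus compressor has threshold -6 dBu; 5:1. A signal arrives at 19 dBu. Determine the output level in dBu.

Overshoot: 19 − (-6) = 25 dB.
The 25 dB excess becomes 5 dB after 5:1 reduction.
Output = -6 + 5 = -1 dBu.

-1 dBu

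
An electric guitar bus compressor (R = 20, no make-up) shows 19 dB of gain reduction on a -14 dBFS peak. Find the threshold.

-34 dBFS

Gain reduction = -14 − (-33) = 19 dB; output overshoot = GR / (R − 1) = 19 / 19 = 1 dB.
Threshold = output − output overshoot = -33 − 1 = -34 dBFS.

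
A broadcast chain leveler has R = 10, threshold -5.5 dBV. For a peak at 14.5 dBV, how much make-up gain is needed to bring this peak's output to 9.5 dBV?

13 dB

The peak compresses to -5.5 + 20/10 = -3.5 dBV.
To reach 9.5 dBV requires 9.5 − (-3.5) = 13 dB of make-up.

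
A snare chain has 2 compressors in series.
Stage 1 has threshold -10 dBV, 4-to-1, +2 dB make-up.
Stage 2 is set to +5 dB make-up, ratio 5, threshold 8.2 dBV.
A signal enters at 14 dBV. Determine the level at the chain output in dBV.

Stage 1: 24 dB above -10 dBV, reduced 4:1 to 6 dB above → -4 dBV; +2 dB make-up → -2 dBV.
Stage 2: -2 dBV is at or below the 8.2 dBV threshold — no compression; make-up brings it to 3 dBV.

3 dBV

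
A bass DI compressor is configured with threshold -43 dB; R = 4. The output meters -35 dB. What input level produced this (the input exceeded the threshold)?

-11 dB

That's 8 dB above the -43 dB threshold.
Input overshoot = R × output overshoot = 32 dB → input = -43 + 32 = -11 dB.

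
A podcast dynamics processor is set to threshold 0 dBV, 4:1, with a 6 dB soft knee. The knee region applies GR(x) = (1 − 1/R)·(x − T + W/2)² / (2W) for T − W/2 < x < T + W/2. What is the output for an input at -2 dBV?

x − T + W/2 = -2 − 0 + 3 = 1.
GR = (1 − 1/4) × 1² / 12 = 0.75 × 1 / 12 = 0.0625 dB.
Output = -2 − 0.0625 = -2.0625 dBV.

-2.0625 dBV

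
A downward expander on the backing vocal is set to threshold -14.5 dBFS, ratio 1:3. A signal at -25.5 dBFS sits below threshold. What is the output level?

Below threshold, a 1:3 expander applies gain = (3−1)×(T − x) of attenuation.
(3−1) × 11 = 22 dB, so output = -25.5 − 22 = -47.5 dBFS.

-47.5 dBFS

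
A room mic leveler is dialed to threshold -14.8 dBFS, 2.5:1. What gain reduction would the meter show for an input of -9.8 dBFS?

3 dB

The signal is 5 dB above threshold.
After 2.5:1 compression the overshoot becomes 5/2.5 = 2 dB.
So the signal is attenuated by 5 − 2 = 3 dB.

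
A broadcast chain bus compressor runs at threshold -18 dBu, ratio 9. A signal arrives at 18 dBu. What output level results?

-14 dBu

18 dBu sits 36 dB over threshold.
At 9:1 the overshoot is divided by 9, leaving 4 dB above threshold.
Output = -18 + 4 = -14 dBu.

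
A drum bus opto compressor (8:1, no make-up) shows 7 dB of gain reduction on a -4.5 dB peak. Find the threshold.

-12.5 dB

Let T be the threshold. Output overshoot = (input overshoot)/R, so -11.5 − T = (-4.5 − T)/8.
8·(-11.5 − T) = -4.5 − T → 7·T = -92 − (-4.5) = -87.5.
T = -87.5/7 = -12.5 dB.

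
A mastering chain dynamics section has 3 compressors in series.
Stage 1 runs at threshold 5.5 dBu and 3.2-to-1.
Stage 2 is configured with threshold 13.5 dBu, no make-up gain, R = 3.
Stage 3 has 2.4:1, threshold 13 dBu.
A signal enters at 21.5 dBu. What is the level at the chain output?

Stage 1: 21.5 dBu is 16 dB over 5.5 dBu; at 3.2:1 that becomes 5 dB over, giving 10.5 dBu.
Stage 2: below threshold (10.5 ≤ 13.5); passes unchanged; output 10.5 dBu.
Stage 3: 10.5 dBu is at or below the 13 dBu threshold — no compression; output 10.5 dBu.

10.5 dBu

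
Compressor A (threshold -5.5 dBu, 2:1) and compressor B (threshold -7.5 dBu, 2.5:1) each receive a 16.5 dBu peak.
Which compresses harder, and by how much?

A: GR = 22 − 22/2 = 11 dB.
B: GR = 24 − 24/2.5 = 14.4 dB.
B reduces 3.4 dB more.

B, by 3.4 dB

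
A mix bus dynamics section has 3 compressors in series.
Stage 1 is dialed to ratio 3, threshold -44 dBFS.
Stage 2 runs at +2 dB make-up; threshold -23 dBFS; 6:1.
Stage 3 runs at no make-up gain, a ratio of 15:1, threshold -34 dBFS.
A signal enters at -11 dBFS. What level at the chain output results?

-33.8 dBFS

Stage 1: overshoot 33 dB → 33/3 = 11 dB → -33 dBFS.
Stage 2: -33 dBFS ≤ -23 dBFS, so stage 2 doesn't engage; make-up brings it to -31 dBFS.
Stage 3: -31 dBFS is 3 dB over -34 dBFS; at 15:1 that becomes 0.2 dB over, giving -33.8 dBFS.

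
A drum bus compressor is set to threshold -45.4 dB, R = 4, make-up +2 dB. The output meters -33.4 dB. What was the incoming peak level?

-5.4 dB

Remove make-up: -33.4 − 2 = -35.4 dB.
Post-compression overshoot = -35.4 − (-45.4) = 10 dB.
Input overshoot = R × output overshoot = 40 dB → input = -45.4 + 40 = -5.4 dB.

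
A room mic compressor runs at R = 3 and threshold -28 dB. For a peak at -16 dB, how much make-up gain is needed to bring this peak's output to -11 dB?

Overshoot 12 dB → 12/3 = 4 dB after compression, so the compressed level is -28 + 4 = -24 dB.
Make-up = target − compressed = -11 − (-24) = 13 dB.

13 dB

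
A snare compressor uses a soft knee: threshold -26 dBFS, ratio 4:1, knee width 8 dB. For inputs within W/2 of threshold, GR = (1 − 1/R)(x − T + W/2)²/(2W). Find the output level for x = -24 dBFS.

x − T + W/2 = -24 − (-26) + 4 = 6.
GR = (1 − 1/4) × 6² / 16 = 0.75 × 36 / 16 = 1.6875 dB.
Output = -24 − 1.6875 = -25.6875 dBFS.

-25.6875 dBFS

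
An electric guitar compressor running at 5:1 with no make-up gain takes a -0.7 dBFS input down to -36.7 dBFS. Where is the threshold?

Gain reduction = -0.7 − (-36.7) = 36 dB; output overshoot = GR / (R − 1) = 36 / 4 = 9 dB.
Threshold = output − output overshoot = -36.7 − 9 = -45.7 dBFS.

-45.7 dBFS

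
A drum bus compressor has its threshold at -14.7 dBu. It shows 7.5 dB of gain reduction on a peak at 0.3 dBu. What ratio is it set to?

2:1

Input overshoot = 0.3 − (-14.7) = 15 dB.
Output overshoot = 15 − 7.5 = 7.5 dB.
Ratio = input overshoot / output overshoot = 15 / 7.5 = 2.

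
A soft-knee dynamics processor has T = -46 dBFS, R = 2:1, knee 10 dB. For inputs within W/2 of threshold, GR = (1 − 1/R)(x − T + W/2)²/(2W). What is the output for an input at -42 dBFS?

-44.025 dBFS

x − T + W/2 = -42 − (-46) + 5 = 9.
GR = (1 − 1/2) × 9² / 20 = 0.5 × 81 / 20 = 2.025 dB.
Output = -42 − 2.025 = -44.025 dBFS.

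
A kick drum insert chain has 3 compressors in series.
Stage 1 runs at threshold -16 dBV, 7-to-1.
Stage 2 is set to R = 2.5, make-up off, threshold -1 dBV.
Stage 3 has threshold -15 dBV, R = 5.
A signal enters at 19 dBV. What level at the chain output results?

-14.2 dBV

Stage 1: 19 dBV is 35 dB over -16 dBV; at 7:1 that becomes 5 dB over, giving -11 dBV.
Stage 2: below threshold (-11 ≤ -1); passes unchanged; output -11 dBV.
Stage 3: -11 dBV is 4 dB over -15 dBV; at 5:1 that becomes 0.8 dB over, giving -14.2 dBV.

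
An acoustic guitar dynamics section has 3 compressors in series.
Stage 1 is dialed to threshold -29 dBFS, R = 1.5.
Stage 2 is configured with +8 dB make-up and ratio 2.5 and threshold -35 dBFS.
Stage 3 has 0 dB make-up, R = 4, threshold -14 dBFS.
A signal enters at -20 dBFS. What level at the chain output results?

-22.2 dBFS

Stage 1: overshoot 9 dB → 9/1.5 = 6 dB → -23 dBFS.
Stage 2: 12 dB above -35 dBFS, reduced 2.5:1 to 4.8 dB above → -30.2 dBFS; +8 dB make-up → -22.2 dBFS.
Stage 3: below threshold (-22.2 ≤ -14); passes unchanged; output -22.2 dBFS.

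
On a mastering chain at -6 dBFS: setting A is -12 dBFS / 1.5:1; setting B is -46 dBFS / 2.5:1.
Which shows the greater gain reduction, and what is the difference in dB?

A: 6 dB over, compressed to 4 dB over, so 2 dB of GR.
B: 40 dB over, compressed to 16 dB over, so 24 dB of GR.
B reduces 22 dB more.

B, by 22 dB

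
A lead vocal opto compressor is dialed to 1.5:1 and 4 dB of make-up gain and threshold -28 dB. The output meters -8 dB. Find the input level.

Stripping the +4 dB make-up gives -12 dB at the gain stage.
The compressed level sits -12 − (-28) = 16 dB over threshold.
Input overshoot = R × output overshoot = 24 dB → input = -28 + 24 = -4 dB.

-4 dB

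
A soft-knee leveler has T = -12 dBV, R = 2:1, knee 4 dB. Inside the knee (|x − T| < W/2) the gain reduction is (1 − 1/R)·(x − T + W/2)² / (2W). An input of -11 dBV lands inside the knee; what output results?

-11.5625 dBV

x − T + W/2 = -11 − (-12) + 2 = 3.
GR = (1 − 1/2) × 3² / 8 = 0.5 × 9 / 8 = 0.5625 dB.
Output = -11 − 0.5625 = -11.5625 dBV.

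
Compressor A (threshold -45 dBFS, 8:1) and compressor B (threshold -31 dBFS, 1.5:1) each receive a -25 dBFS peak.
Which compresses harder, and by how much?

A: GR = 20 − 20/8 = 17.5 dB.
B: GR = 6 − 6/1.5 = 2 dB.
A reduces 15.5 dB more.

A, by 15.5 dB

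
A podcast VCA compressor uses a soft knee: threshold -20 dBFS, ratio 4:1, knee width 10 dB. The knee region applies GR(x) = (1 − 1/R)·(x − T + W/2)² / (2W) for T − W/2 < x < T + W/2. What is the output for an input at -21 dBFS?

x − T + W/2 = -21 − (-20) + 5 = 4.
GR = (1 − 1/4) × 4² / 20 = 0.75 × 16 / 20 = 0.6 dB.
Output = -21 − 0.6 = -21.6 dBFS.

-21.6 dBFS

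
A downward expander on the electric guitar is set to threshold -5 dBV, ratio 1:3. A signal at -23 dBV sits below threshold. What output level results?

The input is 18 dB below the -5 dBV threshold.
A 1:3 expander multiplies undershoot by 3: 18 × 3 = 54 dB below threshold.
Output = -5 − 54 = -59 dBV.

-59 dBV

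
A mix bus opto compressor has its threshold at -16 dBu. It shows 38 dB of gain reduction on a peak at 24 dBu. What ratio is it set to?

20:1

Input overshoot = 24 − (-16) = 40 dB.
Output overshoot = 40 − 38 = 2 dB.
Ratio = input overshoot / output overshoot = 40 / 2 = 20.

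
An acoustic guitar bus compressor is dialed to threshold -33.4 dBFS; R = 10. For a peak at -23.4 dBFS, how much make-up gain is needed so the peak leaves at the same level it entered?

Overshoot 10 dB → 10/10 = 1 dB after compression, so the compressed level is -33.4 + 1 = -32.4 dBFS.
Make-up = target − compressed = -23.4 − (-32.4) = 9 dB.

9 dB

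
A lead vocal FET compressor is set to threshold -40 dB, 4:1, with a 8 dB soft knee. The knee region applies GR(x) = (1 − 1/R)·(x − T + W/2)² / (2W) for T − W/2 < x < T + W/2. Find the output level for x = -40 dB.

-40.75 dB

x − T + W/2 = -40 − (-40) + 4 = 4.
GR = (1 − 1/4) × 4² / 16 = 0.75 × 16 / 16 = 0.75 dB.
Output = -40 − 0.75 = -40.75 dB.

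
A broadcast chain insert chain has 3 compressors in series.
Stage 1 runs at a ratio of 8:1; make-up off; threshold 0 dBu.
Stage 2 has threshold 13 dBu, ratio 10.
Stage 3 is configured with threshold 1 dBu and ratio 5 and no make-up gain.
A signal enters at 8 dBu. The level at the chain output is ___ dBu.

1 dBu

Stage 1: 8 dBu is 8 dB over 0 dBu; at 8:1 that becomes 1 dB over, giving 1 dBu.
Stage 2: 1 dBu ≤ 13 dBu, so stage 2 doesn't engage; output 1 dBu.
Stage 3: 1 dBu ≤ 1 dBu, so stage 3 doesn't engage; output 1 dBu.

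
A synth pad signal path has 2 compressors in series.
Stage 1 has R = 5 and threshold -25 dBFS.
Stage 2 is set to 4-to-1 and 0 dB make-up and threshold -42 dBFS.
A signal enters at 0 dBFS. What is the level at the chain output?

Stage 1: overshoot 25 dB → 25/5 = 5 dB → -20 dBFS.
Stage 2: 22 dB above -42 dBFS, reduced 4:1 to 5.5 dB above → -36.5 dBFS.

-36.5 dBFS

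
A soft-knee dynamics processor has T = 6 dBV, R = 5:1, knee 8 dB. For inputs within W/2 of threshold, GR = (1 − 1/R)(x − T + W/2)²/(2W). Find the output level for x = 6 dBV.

5.2 dBV

x − T + W/2 = 6 − 6 + 4 = 4.
GR = (1 − 1/5) × 4² / 16 = 0.8 × 16 / 16 = 0.8 dB.
Output = 6 − 0.8 = 5.2 dBV.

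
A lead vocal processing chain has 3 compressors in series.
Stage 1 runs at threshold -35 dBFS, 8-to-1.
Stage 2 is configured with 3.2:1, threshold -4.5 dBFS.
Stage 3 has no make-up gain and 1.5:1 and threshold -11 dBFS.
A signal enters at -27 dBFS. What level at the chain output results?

-34 dBFS

Stage 1: -27 dBFS is 8 dB over -35 dBFS; at 8:1 that becomes 1 dB over, giving -34 dBFS.
Stage 2: -34 dBFS is at or below the -4.5 dBFS threshold — no compression; output -34 dBFS.
Stage 3: below threshold (-34 ≤ -11); passes unchanged; output -34 dBFS.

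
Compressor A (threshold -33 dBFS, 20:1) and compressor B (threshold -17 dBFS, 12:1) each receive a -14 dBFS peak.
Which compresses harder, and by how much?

A, by 15.3 dB

A: overshoot 19 dB → output overshoot 0.95 dB → GR 18.05 dB.
B: overshoot 3 dB → output overshoot 0.25 dB → GR 2.75 dB.
A reduces 15.3 dB more.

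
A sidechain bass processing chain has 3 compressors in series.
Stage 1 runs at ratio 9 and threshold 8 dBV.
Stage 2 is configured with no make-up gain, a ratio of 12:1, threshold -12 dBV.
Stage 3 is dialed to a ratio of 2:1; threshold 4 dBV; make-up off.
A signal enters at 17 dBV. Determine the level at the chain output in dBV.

Stage 1: 9 dB above 8 dBV, reduced 9:1 to 1 dB above → 9 dBV.
Stage 2: 21 dB above -12 dBV, reduced 12:1 to 1.75 dB above → -10.25 dBV.
Stage 3: -10.25 dBV is at or below the 4 dBV threshold — no compression; output -10.25 dBV.

-10.25 dBV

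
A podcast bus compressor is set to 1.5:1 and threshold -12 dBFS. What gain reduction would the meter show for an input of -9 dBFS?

1 dB

-9 dBFS exceeds the threshold by 3 dB.
After 1.5:1 compression the overshoot becomes 3/1.5 = 2 dB.
So the signal is attenuated by 3 − 2 = 1 dB.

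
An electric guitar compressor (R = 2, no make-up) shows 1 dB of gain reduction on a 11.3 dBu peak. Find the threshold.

9.3 dBu

Let T be the threshold. Output overshoot = (input overshoot)/R, so 10.3 − T = (11.3 − T)/2.
2·(10.3 − T) = 11.3 − T → 1·T = 20.6 − 11.3 = 9.3.
T = 9.3/1 = 9.3 dBu.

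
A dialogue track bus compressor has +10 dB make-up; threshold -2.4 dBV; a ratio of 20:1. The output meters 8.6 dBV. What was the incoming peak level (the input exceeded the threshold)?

17.6 dBV

Before make-up, the level was 8.6 − 10 = -1.4 dBV.
Post-compression overshoot = -1.4 − (-2.4) = 1 dB.
Before 20:1 compression the overshoot was 1 × 20 = 20 dB, so input = -2.4 + 20 = 17.6 dBV.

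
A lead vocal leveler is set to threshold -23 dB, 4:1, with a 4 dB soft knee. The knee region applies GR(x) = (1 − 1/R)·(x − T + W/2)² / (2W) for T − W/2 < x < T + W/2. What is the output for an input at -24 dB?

-24.09375 dB

x − T + W/2 = -24 − (-23) + 2 = 1.
GR = (1 − 1/4) × 1² / 8 = 0.75 × 1 / 8 = 0.09375 dB.
Output = -24 − 0.09375 = -24.09375 dB.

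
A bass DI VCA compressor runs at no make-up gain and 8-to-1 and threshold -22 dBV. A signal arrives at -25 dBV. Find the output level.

-25 dBV is 3 dB below the -22 dBV threshold, so no gain reduction is applied.
Output = input = -25 dBV.

-25 dBV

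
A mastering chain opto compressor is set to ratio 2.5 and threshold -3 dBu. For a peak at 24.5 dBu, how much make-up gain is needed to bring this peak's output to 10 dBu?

2 dB

Without make-up, output = threshold + overshoot/2.5 = -3 + 11 = 8 dBu.
Gap to target: 2 dB.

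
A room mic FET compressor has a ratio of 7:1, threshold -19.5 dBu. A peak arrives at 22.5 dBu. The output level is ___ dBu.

-13.5 dBu

22.5 dBu sits 42 dB over threshold.
At 7:1 the overshoot is divided by 7, leaving 6 dB above threshold.
That puts the output at -13.5 dBu.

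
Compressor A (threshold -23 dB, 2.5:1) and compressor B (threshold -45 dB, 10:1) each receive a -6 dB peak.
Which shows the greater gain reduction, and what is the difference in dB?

B, by 24.9 dB

A: GR = 17 − 17/2.5 = 10.2 dB.
B: GR = 39 − 39/10 = 35.1 dB.
Difference: 24.9 dB in favour of B.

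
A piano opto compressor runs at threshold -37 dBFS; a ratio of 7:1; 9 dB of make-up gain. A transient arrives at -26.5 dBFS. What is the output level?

-26.5 dBFS

The input is 10.5 dB above the -37 dBFS threshold.
At 7:1 the overshoot is divided by 7, leaving 1.5 dB above threshold.
So the level is -37 + 1.5 = -35.5 dBFS; make-up adds 9 dB, giving -26.5 dBFS.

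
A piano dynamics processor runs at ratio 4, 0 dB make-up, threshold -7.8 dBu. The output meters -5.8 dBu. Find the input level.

0.2 dBu

Post-compression overshoot = -5.8 − (-7.8) = 2 dB.
Before 4:1 compression the overshoot was 2 × 4 = 8 dB, so input = -7.8 + 8 = 0.2 dBu.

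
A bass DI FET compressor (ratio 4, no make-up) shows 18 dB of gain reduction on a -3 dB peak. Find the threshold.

-27 dB

Gain reduction = -3 − (-21) = 18 dB; output overshoot = GR / (R − 1) = 18 / 3 = 6 dB.
Threshold = output − output overshoot = -21 − 6 = -27 dB.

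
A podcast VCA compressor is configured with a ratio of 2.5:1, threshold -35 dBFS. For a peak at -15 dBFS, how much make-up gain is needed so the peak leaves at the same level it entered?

Without make-up, output = threshold + overshoot/2.5 = -35 + 8 = -27 dBFS.
Gap to target: 12 dB.

12 dB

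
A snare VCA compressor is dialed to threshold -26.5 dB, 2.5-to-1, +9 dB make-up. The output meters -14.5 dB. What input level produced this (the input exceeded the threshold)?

-19 dB

Before make-up, the level was -14.5 − 9 = -23.5 dB.
Post-compression overshoot = -23.5 − (-26.5) = 3 dB.
Before 2.5:1 compression the overshoot was 3 × 2.5 = 7.5 dB, so input = -26.5 + 7.5 = -19 dB.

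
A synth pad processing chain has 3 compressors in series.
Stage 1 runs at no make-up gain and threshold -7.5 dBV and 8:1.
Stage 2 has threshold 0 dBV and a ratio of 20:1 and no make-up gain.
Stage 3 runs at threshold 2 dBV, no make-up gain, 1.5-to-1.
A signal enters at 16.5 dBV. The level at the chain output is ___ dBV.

-4.5 dBV

Stage 1: 16.5 dBV is 24 dB over -7.5 dBV; at 8:1 that becomes 3 dB over, giving -4.5 dBV.
Stage 2: -4.5 dBV is at or below the 0 dBV threshold — no compression; output -4.5 dBV.
Stage 3: below threshold (-4.5 ≤ 2); passes unchanged; output -4.5 dBV.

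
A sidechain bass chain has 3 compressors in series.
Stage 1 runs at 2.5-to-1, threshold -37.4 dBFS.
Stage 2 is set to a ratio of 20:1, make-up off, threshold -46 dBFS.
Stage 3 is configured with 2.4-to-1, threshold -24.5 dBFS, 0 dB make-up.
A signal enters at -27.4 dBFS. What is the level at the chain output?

-45.37 dBFS

Stage 1: overshoot 10 dB → 10/2.5 = 4 dB → -33.4 dBFS.
Stage 2: overshoot 12.6 dB → 12.6/20 = 0.63 dB → -45.37 dBFS.
Stage 3: -45.37 dBFS is at or below the -24.5 dBFS threshold — no compression; output -45.37 dBFS.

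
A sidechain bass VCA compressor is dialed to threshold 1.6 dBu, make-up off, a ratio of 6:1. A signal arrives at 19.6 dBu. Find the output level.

4.6 dBu

The input is 18 dB above the 1.6 dBu threshold.
At 6:1 the overshoot is divided by 6, leaving 3 dB above threshold.
That puts the output at 4.6 dBu.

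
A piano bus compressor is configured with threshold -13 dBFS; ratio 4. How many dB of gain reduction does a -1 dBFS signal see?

The signal is 12 dB above threshold.
A 4:1 ratio leaves 3 dB of that excess.
So the signal is attenuated by 12 − 3 = 9 dB.

9 dB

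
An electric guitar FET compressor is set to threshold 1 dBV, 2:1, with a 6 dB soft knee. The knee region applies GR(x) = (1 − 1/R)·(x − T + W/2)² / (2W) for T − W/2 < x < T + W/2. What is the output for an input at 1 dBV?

0.625 dBV

x − T + W/2 = 1 − 1 + 3 = 3.
GR = (1 − 1/2) × 3² / 12 = 0.5 × 9 / 12 = 0.375 dB.
Output = 1 − 0.375 = 0.625 dBV.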